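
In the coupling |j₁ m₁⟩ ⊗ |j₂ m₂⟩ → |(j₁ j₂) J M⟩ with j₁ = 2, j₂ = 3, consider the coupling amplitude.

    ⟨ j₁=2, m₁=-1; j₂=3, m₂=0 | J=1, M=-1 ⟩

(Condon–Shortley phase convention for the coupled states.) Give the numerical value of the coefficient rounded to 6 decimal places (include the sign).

j₁+j₂−J=4  J+j₁−j₂=0  J−j₁+j₂=2  j₁+j₂+J+1=7
(j₁±m₁, j₂±m₂, J±M) = (1,3,3,3,0,2)
P² = 432/35
sum k=3..3:
  [3] −1/12 = -1/12
S = -1/12
C² = P²·S² = 3/35 ; C = -0.292770

-0.292770  (= −√(3/35))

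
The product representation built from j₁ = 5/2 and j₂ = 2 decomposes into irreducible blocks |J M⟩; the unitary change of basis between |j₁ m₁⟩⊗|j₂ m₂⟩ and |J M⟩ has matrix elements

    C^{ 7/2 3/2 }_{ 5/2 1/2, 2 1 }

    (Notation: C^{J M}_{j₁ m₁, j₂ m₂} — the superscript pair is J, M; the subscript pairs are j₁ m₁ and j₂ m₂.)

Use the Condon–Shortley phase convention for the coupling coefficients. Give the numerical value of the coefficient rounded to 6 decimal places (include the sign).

−√(2/21) = -0.308607

triangle: 1!*4!*3!/9! = 144/362880
(j±m)!: 3!*2!*3!*1!*5!*2! = 17280
prefactor² = (2J+1)*Δ*N² = 384/7
  k=0: +1/(0!*1!*2!*3!*2!*0!) = 1/24
  k=1: −1/(1!*0!*1!*2!*3!*1!) = -1/12
Σ = -1/24  ⇒  CG² = 384/7*(-1/24)² = 2/21
CG = −√(2/21) = -0.308607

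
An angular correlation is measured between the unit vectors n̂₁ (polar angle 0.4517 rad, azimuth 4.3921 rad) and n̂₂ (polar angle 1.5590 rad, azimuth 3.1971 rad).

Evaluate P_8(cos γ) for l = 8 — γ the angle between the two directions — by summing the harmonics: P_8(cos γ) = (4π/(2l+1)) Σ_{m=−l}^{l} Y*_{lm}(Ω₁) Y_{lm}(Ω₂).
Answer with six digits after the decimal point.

Term-by-term m-sum for l=8 (normalisation 4π/17 = 0.739198):
  term(m=-8) = (-0.000347, -0.000047)   from Y*(Ω₁)=(-0.000568, -0.000372), Y(Ω₂)=(0.465181, -0.221309)
  term(m=-7) = (-0.000067, 0.000119)   from Y*(Ω₁)=(0.004385, -0.003483), Y(Ω₂)=(-0.022496, 0.009209)
  term(m=-6) = (-0.006882, -0.008442)   from Y*(Ω₁)=(0.009972, 0.027240), Y(Ω₂)=(-0.354842, 0.122750)
  term(m=-5) = (-0.002903, 0.000924)   from Y*(Ω₁)=(-0.105928, 0.003248), Y(Ω₂)=(0.027646, -0.007876)
  term(m=-4) = (0.006303, -0.093080)   from Y*(Ω₁)=(0.079072, -0.265324), Y(Ω₂)=(0.328702, -0.074205)
  term(m=-3) = (-0.013682, -0.006498)   from Y*(Ω₁)=(0.402230, 0.281084), Y(Ω₂)=(-0.030440, 0.005116)
  term(m=-2) = (0.113292, -0.105880)   from Y*(Ω₁)=(-0.387275, 0.288691), Y(Ω₂)=(-0.319047, 0.035565)
  term(m=-1) = (0.000006, 0.000014)   from Y*(Ω₁)=(0.000151, 0.000454), Y(Ω₂)=(0.031733, -0.001763)
  term(m=+0) = (-0.150790, -0.000000)   from Y*(Ω₁)=(-0.476513, -0.000000), Y(Ω₂)=(0.316445, 0.000000)
  term(m=+1) = (0.000006, -0.000014)   from Y*(Ω₁)=(-0.000151, 0.000454), Y(Ω₂)=(-0.031733, -0.001763)
  term(m=+2) = (0.113292, 0.105880)   from Y*(Ω₁)=(-0.387275, -0.288691), Y(Ω₂)=(-0.319047, -0.035565)
  term(m=+3) = (-0.013682, 0.006498)   from Y*(Ω₁)=(-0.402230, 0.281084), Y(Ω₂)=(0.030440, 0.005116)
  term(m=+4) = (0.006303, 0.093080)   from Y*(Ω₁)=(0.079072, 0.265324), Y(Ω₂)=(0.328702, 0.074205)
  term(m=+5) = (-0.002903, -0.000924)   from Y*(Ω₁)=(0.105928, 0.003248), Y(Ω₂)=(-0.027646, -0.007876)
  term(m=+6) = (-0.006882, 0.008442)   from Y*(Ω₁)=(0.009972, -0.027240), Y(Ω₂)=(-0.354842, -0.122750)
  term(m=+7) = (-0.000067, -0.000119)   from Y*(Ω₁)=(-0.004385, -0.003483), Y(Ω₂)=(0.022496, 0.009209)
  term(m=+8) = (-0.000347, 0.000047)   from Y*(Ω₁)=(-0.000568, 0.000372), Y(Ω₂)=(0.465181, 0.221309)
Total Σ_m = (0.040650, -0.000000). Multiply by 0.739198: (0.030048, -0.000000). P_8(cos γ) = 0.030048

0.030048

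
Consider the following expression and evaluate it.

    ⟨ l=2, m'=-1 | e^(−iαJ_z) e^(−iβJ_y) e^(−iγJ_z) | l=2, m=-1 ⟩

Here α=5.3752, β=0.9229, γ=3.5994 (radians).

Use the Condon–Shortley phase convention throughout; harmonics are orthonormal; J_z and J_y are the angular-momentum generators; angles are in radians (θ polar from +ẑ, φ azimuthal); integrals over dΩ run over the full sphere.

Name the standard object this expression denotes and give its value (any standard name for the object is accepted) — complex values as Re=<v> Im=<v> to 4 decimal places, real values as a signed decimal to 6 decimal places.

Wigner D-matrix element, Re=-0.1494 Im=0.0722

This is a Wigner D-matrix element — the rotation-matrix element ⟨l m'| R(α,β,γ) |l m⟩ in the angular-momentum basis.
D^2_{-1,-1}(5.3752,0.9229,3.5994) = e^{-i·-1·5.3752}·d^2_{-1,-1}(0.9229)·e^{-i·-1·3.5994}. Compute d first:
c=cos(0.922900/2)=0.895408, s=sin(0.922900/2)=0.445247; N=√[1·6·1·6]=6.000000
k∈{0,1} keeps every argument non-negative
  k=0: (−1)^0·6.0000/(6)·0.8954^4·0.4452^0 = +0.642811
  k=1: (−1)^1·6.0000/(2)·0.8954^2·0.4452^2 = -0.476831
d^2_{-1,-1}(0.9229) = +0.642811 -0.476831 = +0.165980
D = (+0.615335-0.788266i)·(+0.165980)·(-0.897024-0.441982i) = -0.149443+0.072222i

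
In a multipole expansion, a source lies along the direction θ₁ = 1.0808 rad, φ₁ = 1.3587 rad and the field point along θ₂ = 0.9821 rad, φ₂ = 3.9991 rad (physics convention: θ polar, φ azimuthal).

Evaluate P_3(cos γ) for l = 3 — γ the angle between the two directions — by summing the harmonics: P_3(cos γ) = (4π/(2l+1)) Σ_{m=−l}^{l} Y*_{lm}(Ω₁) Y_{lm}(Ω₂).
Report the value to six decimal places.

Summing Y*_{l m}(θ₁,φ₁)·Y_{l m}(θ₂,φ₂) over m ∈ [−3, 3]; prefactor 4π/(2·3+1) = 1.795196:
  [-3]  conj(Y_{3,-3})(Ω₁) = -0.170299-0.230510i ; Y_{3,-3}(Ω₂) = +0.202178+0.129325i ; Δ = -0.004620-0.068628i
  [-2]  conj(Y_{3,-2})(Ω₁) = -0.341255+0.154115i ; Y_{3,-2}(Ω₂) = -0.056411-0.388436i ; Δ = +0.079114+0.123862i
  [-1]  conj(Y_{3,-1})(Ω₁) = +0.006449+0.029947i ; Y_{3,-1}(Ω₂) = -0.095261+0.110095i ; Δ = -0.003911-0.002143i
  [+0]  conj(Y_{3,0})(Ω₁) = -0.332383-0.000000i ; Y_{3,0}(Ω₂) = -0.302191+0.000000i ; Δ = +0.100443+0.000000i
  [+1]  conj(Y_{3,1})(Ω₁) = -0.006449+0.029947i ; Y_{3,1}(Ω₂) = +0.095261+0.110095i ; Δ = -0.003911+0.002143i
  [+2]  conj(Y_{3,2})(Ω₁) = -0.341255-0.154115i ; Y_{3,2}(Ω₂) = -0.056411+0.388436i ; Δ = +0.079114-0.123862i
  [+3]  conj(Y_{3,3})(Ω₁) = +0.170299-0.230510i ; Y_{3,3}(Ω₂) = -0.202178+0.129325i ; Δ = -0.004620+0.068628i
Total Σ_m = +0.241609+0.000000i. Multiply by 1.795196: +0.433736+0.000000i. P_3(cos γ) = 0.433736

0.433736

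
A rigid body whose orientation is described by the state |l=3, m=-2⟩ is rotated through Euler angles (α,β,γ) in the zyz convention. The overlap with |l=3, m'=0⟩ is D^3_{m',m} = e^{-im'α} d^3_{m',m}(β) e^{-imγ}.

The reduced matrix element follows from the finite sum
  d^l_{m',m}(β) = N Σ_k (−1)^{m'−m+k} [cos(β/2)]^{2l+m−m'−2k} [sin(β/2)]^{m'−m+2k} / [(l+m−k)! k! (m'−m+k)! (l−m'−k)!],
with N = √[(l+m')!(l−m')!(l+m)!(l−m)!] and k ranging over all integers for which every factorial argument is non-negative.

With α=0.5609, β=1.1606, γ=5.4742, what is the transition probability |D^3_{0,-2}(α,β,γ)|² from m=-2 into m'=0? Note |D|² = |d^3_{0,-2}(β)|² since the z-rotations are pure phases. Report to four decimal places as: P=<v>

First d^3_{0,-2}(β=1.1606), then the phase factors e^{-i(0)α} and e^{-i(-2)γ}:
c=cos(1.160600/2)=0.836298, s=sin(1.160600/2)=0.548275; N=√[6·6·1·120]=65.726707
k∈{0,1} keeps every argument non-negative
  k=0: (−1)^2·65.7267/(12)·0.8363^4·0.5483^2 = +0.805382
  k=1: (−1)^3·65.7267/(12)·0.8363^2·0.5483^4 = -0.346160
d^3_{0,-2}(1.1606) = +0.805382 -0.346160 = +0.459223
|D^3_{0,-2}|² = |d^3_{0,-2}(β)|² = (+0.459223)² = 0.210885 (the z-rotation phases have unit modulus)

P=0.2109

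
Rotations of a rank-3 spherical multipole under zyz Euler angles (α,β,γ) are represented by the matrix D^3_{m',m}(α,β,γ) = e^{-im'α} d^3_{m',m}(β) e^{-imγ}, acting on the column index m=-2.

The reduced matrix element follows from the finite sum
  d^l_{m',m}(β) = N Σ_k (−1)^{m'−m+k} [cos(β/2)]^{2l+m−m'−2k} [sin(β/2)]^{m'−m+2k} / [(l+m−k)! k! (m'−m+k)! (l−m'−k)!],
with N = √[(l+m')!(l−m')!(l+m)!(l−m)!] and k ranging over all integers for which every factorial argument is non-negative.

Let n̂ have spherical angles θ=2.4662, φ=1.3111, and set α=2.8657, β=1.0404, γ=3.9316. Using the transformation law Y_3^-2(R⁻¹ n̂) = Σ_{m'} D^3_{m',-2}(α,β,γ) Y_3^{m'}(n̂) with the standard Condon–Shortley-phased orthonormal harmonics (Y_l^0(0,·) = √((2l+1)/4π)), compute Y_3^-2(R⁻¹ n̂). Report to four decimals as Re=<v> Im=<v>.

Need the full column D^3_{m',-2} for m'=−3..3 at α=2.8657, β=1.0404, γ=3.9316.
cos(β/2)=0.867720, sin(β/2)=0.497054
d^3_{-3,-2}: single k=1 term ⇒ +0.598931;  D = -0.437276-0.409277i
d^3_{-2,-2}: k∈[0..1] ⇒ +0.426852 -0.700317 = -0.273465;  D = -0.141200-0.234192i
d^3_{-1,-2}: k∈[0..1] ⇒ -0.773216 +0.507433 = -0.265783;  D = +0.070040+0.256389i
d^3_{0,-2}: k∈[0..1] ⇒ +0.767159 -0.251729 = +0.515430;  D = -0.004751+0.515408i
d^3_{1,-2}: k∈[0..1] ⇒ -0.507433 +0.083252 = -0.424180;  D = -0.119307+0.407056i
d^3_{2,-2}: k∈[0..1] ⇒ +0.229796 -0.015081 = +0.214715;  D = -0.114236+0.181804i
d^3_{3,-2}: single k=0 term ⇒ -0.064487;  D = -0.047886+0.043191i
Y_3^{m'}(θ=2.4662,φ=1.3111) and Σ D·Y over m':
  (-0.4373-0.4093i)·(-0.0716+0.0726i)  (-0.1412-0.2342i)·(+0.2707+0.1547i)  (+0.0700+0.2564i)·(+0.1061-0.3995i)  (-0.0048+0.5154i)·(-0.0133+0.0000i)  (-0.1193+0.4071i)·(-0.1061-0.3995i)  (-0.1142+0.1818i)·(+0.2707-0.1547i)  (-0.0479+0.0432i)·(+0.0716+0.0726i)
Y_3^-2(R⁻¹ n̂) = +0.334876-0.024292i

Re=0.3349 Im=-0.0243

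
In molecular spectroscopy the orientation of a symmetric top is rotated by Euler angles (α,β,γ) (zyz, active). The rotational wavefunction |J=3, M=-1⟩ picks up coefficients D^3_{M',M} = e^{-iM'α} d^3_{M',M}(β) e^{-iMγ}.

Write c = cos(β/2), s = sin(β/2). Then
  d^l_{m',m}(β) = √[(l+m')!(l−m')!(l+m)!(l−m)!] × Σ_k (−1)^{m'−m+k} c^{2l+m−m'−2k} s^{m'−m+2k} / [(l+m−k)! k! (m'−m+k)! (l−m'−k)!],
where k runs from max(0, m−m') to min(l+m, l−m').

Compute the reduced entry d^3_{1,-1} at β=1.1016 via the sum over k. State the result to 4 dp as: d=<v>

d^3_{1,-1}(β=1.1016) via the finite sum:
c=cos(1.101600/2)=0.852106, s=sin(1.101600/2)=0.523369; N=√[24·2·2·24]=48.000000
The bounds max(0,m−m')=0 and min(l+m,l−m')=2 give 3 terms
  k=0: (−1)^2·48.0000/(8)·0.8521^4·0.5234^2 = +0.866447
  k=1: (−1)^3·48.0000/(6)·0.8521^2·0.5234^4 = -0.435822
  k=2: (−1)^4·48.0000/(48)·0.8521^0·0.5234^6 = +0.020552
d^3_{1,-1}(1.1016) = +0.866447 -0.435822 +0.020552 = +0.451176

d=0.4512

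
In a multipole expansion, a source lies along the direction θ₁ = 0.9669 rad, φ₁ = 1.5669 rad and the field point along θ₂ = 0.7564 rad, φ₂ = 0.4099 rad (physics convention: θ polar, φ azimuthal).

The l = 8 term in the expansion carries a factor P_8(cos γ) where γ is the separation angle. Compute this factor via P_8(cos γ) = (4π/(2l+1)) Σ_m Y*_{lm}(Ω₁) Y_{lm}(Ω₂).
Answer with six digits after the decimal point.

Term-by-term m-sum for l=8 (normalisation 4π/17 = 0.739198):
  [-8]  conj(Y_{8,-8})(Ω₁) = (0.108568, -0.003385) ; Y_{8,-8}(Ω₂) = (-0.025130, 0.003480) ; Δ = (-0.002717, 0.000463)
  [-7]  conj(Y_{8,-7})(Ω₁) = (-0.008174, -0.299627) ; Y_{8,-7}(Ω₂) = (-0.103580, -0.028923) ; Δ = (-0.007819, 0.031272)
  [-6]  conj(Y_{8,-6})(Ω₁) = (-0.449092, 0.010501) ; Y_{8,-6}(Ω₂) = (-0.211729, -0.171986) ; Δ = (0.096892, 0.075014)
  [-5]  conj(Y_{8,-5})(Ω₁) = (0.006243, 0.320439) ; Y_{8,-5}(Ω₂) = (-0.204692, -0.394424) ; Δ = (0.125111, -0.068054)
  [-4]  conj(Y_{8,-4})(Ω₁) = (-0.097089, 0.001513) ; Y_{8,-4}(Ω₂) = (-0.028043, -0.406938) ; Δ = (0.003339, 0.039467)
  [-3]  conj(Y_{8,-3})(Ω₁) = (0.004296, 0.367528) ; Y_{8,-3}(Ω₂) = (0.010959, -0.030873) ; Δ = (0.011394, 0.003895)
  [-2]  conj(Y_{8,-2})(Ω₁) = (0.094685, -0.000738) ; Y_{8,-2}(Ω₂) = (-0.247890, 0.265561) ; Δ = (-0.023275, 0.025327)
  [-1]  conj(Y_{8,-1})(Ω₁) = (0.001269, 0.325665) ; Y_{8,-1}(Ω₂) = (-0.197986, 0.086027) ; Δ = (-0.028267, -0.064368)
  [+0]  conj(Y_{8,0})(Ω₁) = (0.146318, -0.000000) ; Y_{8,0}(Ω₂) = (0.304278, 0.000000) ; Δ = (0.044521, 0.000000)
  [+1]  conj(Y_{8,1})(Ω₁) = (-0.001269, 0.325665) ; Y_{8,1}(Ω₂) = (0.197986, 0.086027) ; Δ = (-0.028267, 0.064368)
  [+2]  conj(Y_{8,2})(Ω₁) = (0.094685, 0.000738) ; Y_{8,2}(Ω₂) = (-0.247890, -0.265561) ; Δ = (-0.023275, -0.025327)
  [+3]  conj(Y_{8,3})(Ω₁) = (-0.004296, 0.367528) ; Y_{8,3}(Ω₂) = (-0.010959, -0.030873) ; Δ = (0.011394, -0.003895)
  [+4]  conj(Y_{8,4})(Ω₁) = (-0.097089, -0.001513) ; Y_{8,4}(Ω₂) = (-0.028043, 0.406938) ; Δ = (0.003339, -0.039467)
  [+5]  conj(Y_{8,5})(Ω₁) = (-0.006243, 0.320439) ; Y_{8,5}(Ω₂) = (0.204692, -0.394424) ; Δ = (0.125111, 0.068054)
  [+6]  conj(Y_{8,6})(Ω₁) = (-0.449092, -0.010501) ; Y_{8,6}(Ω₂) = (-0.211729, 0.171986) ; Δ = (0.096892, -0.075014)
  [+7]  conj(Y_{8,7})(Ω₁) = (0.008174, -0.299627) ; Y_{8,7}(Ω₂) = (0.103580, -0.028923) ; Δ = (-0.007819, -0.031272)
  [+8]  conj(Y_{8,8})(Ω₁) = (0.108568, 0.003385) ; Y_{8,8}(Ω₂) = (-0.025130, -0.003480) ; Δ = (-0.002717, -0.000463)
Total Σ_m = (0.393833, -0.000000). Multiply by 0.739198: (0.291121, -0.000000). P_8(cos γ) = 0.291121

0.291121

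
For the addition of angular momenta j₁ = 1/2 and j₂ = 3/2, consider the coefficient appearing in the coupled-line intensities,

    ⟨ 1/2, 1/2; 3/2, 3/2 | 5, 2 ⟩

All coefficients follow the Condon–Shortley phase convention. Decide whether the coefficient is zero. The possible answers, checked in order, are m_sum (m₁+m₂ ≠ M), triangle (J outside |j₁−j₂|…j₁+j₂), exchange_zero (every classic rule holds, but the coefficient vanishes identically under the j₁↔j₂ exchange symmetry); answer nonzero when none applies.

triangle

m-sum: m₁+m₂ = 1/2+3/2 = 2, M = 2  ✓
triangle: need |j₁−j₂| ≤ J ≤ j₁+j₂, i.e. J ∈ [1, 2]; J = 5 is outside ✗ ⇒ coefficient is 0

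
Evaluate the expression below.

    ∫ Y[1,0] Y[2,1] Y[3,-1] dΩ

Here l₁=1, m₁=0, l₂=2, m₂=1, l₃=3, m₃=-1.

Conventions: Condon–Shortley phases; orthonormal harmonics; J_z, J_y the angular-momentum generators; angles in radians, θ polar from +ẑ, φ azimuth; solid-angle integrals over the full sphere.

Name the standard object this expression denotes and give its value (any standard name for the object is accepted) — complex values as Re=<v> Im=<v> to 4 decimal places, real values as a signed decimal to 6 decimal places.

This is a Gaunt coefficient — the integral of a triple product of spherical harmonics over the sphere.
m-sum 0 ✓  L=6 even ✓  1≤3≤3 ✓
Π(2lᵢ+1) = 3×5×7 = 105
triangle coeff Δ(1,2,3) = 1/105
Σ_t [0,0]: t=0:+1/4 = 1/4
(3j)²=3/35 [(1 2 3; 0 0 0)], sign=-1
Σ_t [0,0]: t=0:+1/6 = 1/6
(3j)²=8/105 [(1 2 3; 0 1 -1)], sign=+1
⇒ 4πI² = 24/35
I = (-1)√(24/35/(4π)) = -0.23359668

Gaunt coefficient, -0.233597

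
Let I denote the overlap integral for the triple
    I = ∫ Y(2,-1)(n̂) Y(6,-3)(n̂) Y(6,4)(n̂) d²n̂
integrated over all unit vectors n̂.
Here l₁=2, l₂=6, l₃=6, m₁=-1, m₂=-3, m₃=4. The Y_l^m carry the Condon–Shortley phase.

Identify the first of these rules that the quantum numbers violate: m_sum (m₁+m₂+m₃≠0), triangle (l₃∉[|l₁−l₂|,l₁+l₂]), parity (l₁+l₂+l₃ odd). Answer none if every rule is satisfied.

m₁+m₂+m₃ = -1 − 3 + 4 = 0  ✓
triangle: |2−6|=4 ≤ l₃=6 ≤ 2+6=8  ✓
parity: l₁+l₂+l₃ = 14 is even  ✓

none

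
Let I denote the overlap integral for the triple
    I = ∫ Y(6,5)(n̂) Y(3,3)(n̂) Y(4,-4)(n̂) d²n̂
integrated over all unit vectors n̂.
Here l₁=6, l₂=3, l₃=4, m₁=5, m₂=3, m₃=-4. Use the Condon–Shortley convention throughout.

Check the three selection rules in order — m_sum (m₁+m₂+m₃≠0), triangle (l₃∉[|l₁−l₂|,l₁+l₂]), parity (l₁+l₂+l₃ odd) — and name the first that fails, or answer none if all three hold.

m_sum

m₁+m₂+m₃ = 5 + 3 − 4 = 4  ✗
triangle: |6−3|=3 ≤ l₃=4 ≤ 6+3=9
parity: l₁+l₂+l₃ = 13 is odd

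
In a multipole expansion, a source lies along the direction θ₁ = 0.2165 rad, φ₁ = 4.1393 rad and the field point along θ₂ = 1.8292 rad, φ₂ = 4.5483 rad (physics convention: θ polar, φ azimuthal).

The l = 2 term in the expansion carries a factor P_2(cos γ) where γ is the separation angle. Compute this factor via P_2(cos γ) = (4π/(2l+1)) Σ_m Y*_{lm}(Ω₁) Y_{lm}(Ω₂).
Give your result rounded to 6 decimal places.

-0.494775

Addition theorem: P_2(cos γ) = (4π/5) Σ_m Y*_{lm}(Ω₁) Y_{lm}(Ω₂), m = −2…2:
  term(m=-2) = (0.004400, -0.004697)   from Y*(Ω₁)=(-0.007343, 0.016242), Y(Ω₂)=(-0.341782, -0.116373)
  term(m=-1) = (-0.028383, 0.012302)   from Y*(Ω₁)=(-0.087884, -0.136184), Y(Ω₂)=(0.031178, -0.188297)
  term(m=+0) = (-0.148898, 0.000000)   from Y*(Ω₁)=(0.587122, -0.000000), Y(Ω₂)=(-0.253607, 0.000000)
  term(m=+1) = (-0.028383, -0.012302)   from Y*(Ω₁)=(0.087884, -0.136184), Y(Ω₂)=(-0.031178, -0.188297)
  term(m=+2) = (0.004400, 0.004697)   from Y*(Ω₁)=(-0.007343, -0.016242), Y(Ω₂)=(-0.341782, 0.116373)
Total Σ_m = (-0.196865, 0.000000). Multiply by 2.513274: (-0.494775, 0.000000). P_2(cos γ) = -0.494775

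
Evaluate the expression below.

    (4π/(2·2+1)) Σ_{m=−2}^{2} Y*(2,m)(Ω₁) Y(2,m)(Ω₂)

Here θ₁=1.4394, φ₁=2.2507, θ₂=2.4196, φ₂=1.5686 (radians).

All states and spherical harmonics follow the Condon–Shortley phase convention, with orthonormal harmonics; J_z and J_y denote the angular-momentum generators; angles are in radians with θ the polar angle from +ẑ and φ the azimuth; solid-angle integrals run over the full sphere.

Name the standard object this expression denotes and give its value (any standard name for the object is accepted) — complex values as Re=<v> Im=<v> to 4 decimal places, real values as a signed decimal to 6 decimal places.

This sum is the spherical-harmonic addition theorem: it equals the Legendre polynomial P_l(cos γ) of the angle γ between the two directions.
Expand P_2 via completeness: Σ_{m} conj(Y_{2,m}) at Ω₁ times Y_{2,m} at Ω₂ —
  m=-2: Y*=-0.07951 - 0.37122j  Y=-0.16871 - 0.00074j  product 0.01314 + 0.06269j
  m=-1: Y*=-0.06309 + 0.07803j  Y=-0.00084 + 0.38317j  product -0.02985 - 0.02424j
  m=+0: Y*=-0.29915 + 0.00000j  Y=0.21753 + 0.00000j  product -0.06507 + 0.00000j
  m=+1: Y*=0.06309 + 0.07803j  Y=0.00084 + 0.38317j  product -0.02985 + 0.02424j
  m=+2: Y*=-0.07951 + 0.37122j  Y=-0.16871 + 0.00074j  product 0.01314 - 0.06269j
Accumulated sum -0.09849 + 0.00000j; after 4π/(2l+1) scaling, -0.24753 + 0.00000j ⇒ P_2 = -0.247531

Legendre polynomial (addition theorem), -0.247531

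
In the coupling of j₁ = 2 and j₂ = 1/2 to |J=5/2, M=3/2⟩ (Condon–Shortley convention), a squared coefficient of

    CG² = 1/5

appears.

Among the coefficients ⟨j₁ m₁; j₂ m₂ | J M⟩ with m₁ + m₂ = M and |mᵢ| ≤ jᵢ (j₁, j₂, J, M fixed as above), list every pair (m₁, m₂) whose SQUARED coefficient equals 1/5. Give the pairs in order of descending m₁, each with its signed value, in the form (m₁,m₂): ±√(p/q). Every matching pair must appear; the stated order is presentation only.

Admissible pairs with m₁+m₂ = M = 3/2: (1,1/2), (2,-1/2)
  (m₁,m₂)=(2,-1/2): CG² = 1/5, CG = +√(1/5)   ← matches the target
  (m₁,m₂)=(1,1/2): CG² = 4/5, CG = +√(4/5)
Pairs with CG² = 1/5: (2,-1/2): +√(1/5)

(2,-1/2): +√(1/5)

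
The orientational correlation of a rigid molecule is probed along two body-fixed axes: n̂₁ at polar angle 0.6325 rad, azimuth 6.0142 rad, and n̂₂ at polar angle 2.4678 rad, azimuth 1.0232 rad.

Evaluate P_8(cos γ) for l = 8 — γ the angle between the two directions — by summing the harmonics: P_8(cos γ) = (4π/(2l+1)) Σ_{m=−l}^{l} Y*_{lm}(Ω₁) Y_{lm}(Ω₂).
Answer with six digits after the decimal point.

0.009854

Expand P_8 via completeness: Σ_{m} conj(Y_{8,m}) at Ω₁ times Y_{8,m} at Ω₂ —
  [-8]  conj(Y_{8,-8})(Ω₁) = -0.00422 - 0.00643j ; Y_{8,-8}(Ω₂) = -0.00386 - 0.01120j ; Δ = -0.00006 + 0.00007j
  [-7]  conj(Y_{8,-7})(Ω₁) = -0.01288 - 0.03993j ; Y_{8,-7}(Ω₂) = -0.03783 + 0.04569j ; Δ = 0.00231 + 0.00092j
  [-6]  conj(Y_{8,-6})(Ω₁) = -0.00606 - 0.14057j ; Y_{8,-6}(Ω₂) = 0.17938 + 0.02601j ; Δ = 0.00257 - 0.02537j
  [-5]  conj(Y_{8,-5})(Ω₁) = 0.07167 - 0.31187j ; Y_{8,-5}(Ω₂) = -0.14539 - 0.34046j ; Δ = -0.11660 + 0.02095j
  [-4]  conj(Y_{8,-4})(Ω₁) = 0.22747 - 0.42153j ; Y_{8,-4}(Ω₂) = -0.27878 + 0.39084j ; Δ = 0.10133 + 0.20642j
  [-3]  conj(Y_{8,-3})(Ω₁) = 0.26080 - 0.27229j ; Y_{8,-3}(Ω₂) = 0.27563 + 0.01988j ; Δ = 0.07729 - 0.06987j
  [-2]  conj(Y_{8,-2})(Ω₁) = -0.06594 + 0.03934j ; Y_{8,-2}(Ω₂) = 0.09255 + 0.17969j ; Δ = -0.01317 - 0.00821j
  [-1]  conj(Y_{8,-1})(Ω₁) = -0.40123 + 0.11060j ; Y_{8,-1}(Ω₂) = 0.20271 - 0.33242j ; Δ = -0.04457 + 0.15580j
  [+0]  conj(Y_{8,0})(Ω₁) = -0.05813 + 0.00000j ; Y_{8,0}(Ω₂) = 0.08436 + 0.00000j ; Δ = -0.00490 + 0.00000j
  [+1]  conj(Y_{8,1})(Ω₁) = 0.40123 + 0.11060j ; Y_{8,1}(Ω₂) = -0.20271 - 0.33242j ; Δ = -0.04457 - 0.15580j
  [+2]  conj(Y_{8,2})(Ω₁) = -0.06594 - 0.03934j ; Y_{8,2}(Ω₂) = 0.09255 - 0.17969j ; Δ = -0.01317 + 0.00821j
  [+3]  conj(Y_{8,3})(Ω₁) = -0.26080 - 0.27229j ; Y_{8,3}(Ω₂) = -0.27563 + 0.01988j ; Δ = 0.07729 + 0.06987j
  [+4]  conj(Y_{8,4})(Ω₁) = 0.22747 + 0.42153j ; Y_{8,4}(Ω₂) = -0.27878 - 0.39084j ; Δ = 0.10133 - 0.20642j
  [+5]  conj(Y_{8,5})(Ω₁) = -0.07167 - 0.31187j ; Y_{8,5}(Ω₂) = 0.14539 - 0.34046j ; Δ = -0.11660 - 0.02095j
  [+6]  conj(Y_{8,6})(Ω₁) = -0.00606 + 0.14057j ; Y_{8,6}(Ω₂) = 0.17938 - 0.02601j ; Δ = 0.00257 + 0.02537j
  [+7]  conj(Y_{8,7})(Ω₁) = 0.01288 - 0.03993j ; Y_{8,7}(Ω₂) = 0.03783 + 0.04569j ; Δ = 0.00231 - 0.00092j
  [+8]  conj(Y_{8,8})(Ω₁) = -0.00422 + 0.00643j ; Y_{8,8}(Ω₂) = -0.00386 + 0.01120j ; Δ = -0.00006 - 0.00007j
Accumulated sum 0.01333 - 0.00000j; after 4π/(2l+1) scaling, 0.00985 - 0.00000j ⇒ P_8 = 0.009854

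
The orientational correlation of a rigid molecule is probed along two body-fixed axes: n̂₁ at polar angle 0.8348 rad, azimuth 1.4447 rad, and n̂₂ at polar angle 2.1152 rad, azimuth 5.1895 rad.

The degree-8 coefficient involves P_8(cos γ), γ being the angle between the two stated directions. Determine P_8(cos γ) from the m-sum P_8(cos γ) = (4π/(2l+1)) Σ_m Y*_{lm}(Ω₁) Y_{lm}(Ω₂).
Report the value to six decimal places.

Term-by-term m-sum for l=8 (normalisation 4π/17 = 0.739198):
  m=-8: (0.02501 - 0.03971j) × (-0.11536 + 0.09239j) = 0.00078 + 0.00689j  (running Σ = 0.00078 + 0.00689j)
  m=-7: (-0.13135 - 0.10799j) × (-0.07047 - 0.35092j) = -0.02864 + 0.05370j  (running Σ = -0.02786 + 0.06059j)
  m=-6: (-0.26136 + 0.24671j) × (0.42872 + 0.12278j) = -0.14234 + 0.07368j  (running Σ = -0.17020 + 0.13427j)
  m=-5: (0.27064 + 0.37081j) × (-0.13545 + 0.14364j) = -0.08992 - 0.01135j  (running Σ = -0.26012 + 0.12292j)
  m=-4: (0.22204 - 0.12257j) × (0.07786 + 0.22176j) = 0.04447 + 0.03970j  (running Σ = -0.21565 + 0.16262j)
  m=-3: (0.07021 + 0.17667j) × (-0.32755 - 0.04598j) = -0.01488 - 0.06110j  (running Σ = -0.23053 + 0.10153j)
  m=-2: (0.35733 - 0.09208j) × (-0.04406 + 0.06216j) = -0.01002 + 0.02627j  (running Σ = -0.24055 + 0.12780j)
  m=-1: (0.00312 + 0.02461j) × (-0.15761 - 0.30490j) = 0.00701 - 0.00483j  (running Σ = -0.23353 + 0.12297j)
  m=0: (0.36913 + 0.00000j) × (-0.02615 + 0.00000j) = -0.00965 + 0.00000j  (running Σ = -0.24319 + 0.12297j)
  m=1: (-0.00312 + 0.02461j) × (0.15761 - 0.30490j) = 0.00701 + 0.00483j  (running Σ = -0.23618 + 0.12780j)
  m=2: (0.35733 + 0.09208j) × (-0.04406 - 0.06216j) = -0.01002 - 0.02627j  (running Σ = -0.24620 + 0.10153j)
  m=3: (-0.07021 + 0.17667j) × (0.32755 - 0.04598j) = -0.01488 + 0.06110j  (running Σ = -0.26107 + 0.16262j)
  m=4: (0.22204 + 0.12257j) × (0.07786 - 0.22176j) = 0.04447 - 0.03970j  (running Σ = -0.21660 + 0.12292j)
  m=5: (-0.27064 + 0.37081j) × (0.13545 + 0.14364j) = -0.08992 + 0.01135j  (running Σ = -0.30652 + 0.13427j)
  m=6: (-0.26136 - 0.24671j) × (0.42872 - 0.12278j) = -0.14234 - 0.07368j  (running Σ = -0.44887 + 0.06059j)
  m=7: (0.13135 - 0.10799j) × (0.07047 - 0.35092j) = -0.02864 - 0.05370j  (running Σ = -0.47751 + 0.00689j)
  m=8: (0.02501 + 0.03971j) × (-0.11536 - 0.09239j) = 0.00078 - 0.00689j  (running Σ = -0.47672 - 0.00000j)
Σ over m = -0.47672 - 0.00000j; ×(4π/17) → -0.35239 - 0.00000j. Real part: -0.352392

-0.352392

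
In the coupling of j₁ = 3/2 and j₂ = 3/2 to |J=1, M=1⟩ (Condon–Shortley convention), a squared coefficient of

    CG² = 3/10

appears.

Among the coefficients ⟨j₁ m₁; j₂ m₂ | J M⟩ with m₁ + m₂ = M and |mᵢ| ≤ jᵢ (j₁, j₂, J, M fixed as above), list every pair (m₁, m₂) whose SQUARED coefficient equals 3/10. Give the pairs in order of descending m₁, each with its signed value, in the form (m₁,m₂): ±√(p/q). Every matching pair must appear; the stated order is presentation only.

Admissible pairs with m₁+m₂ = M = 1: (-1/2,3/2), (1/2,1/2), (3/2,-1/2)
  (m₁,m₂)=(3/2,-1/2): CG² = 3/10, CG = +√(3/10)   ← matches the target
  (m₁,m₂)=(1/2,1/2): CG² = 2/5, CG = −√(2/5)
  (m₁,m₂)=(-1/2,3/2): CG² = 3/10, CG = +√(3/10)   ← matches the target
Pairs with CG² = 3/10: (3/2,-1/2): +√(3/10); (-1/2,3/2): +√(3/10)

(3/2,-1/2): +√(3/10); (-1/2,3/2): +√(3/10)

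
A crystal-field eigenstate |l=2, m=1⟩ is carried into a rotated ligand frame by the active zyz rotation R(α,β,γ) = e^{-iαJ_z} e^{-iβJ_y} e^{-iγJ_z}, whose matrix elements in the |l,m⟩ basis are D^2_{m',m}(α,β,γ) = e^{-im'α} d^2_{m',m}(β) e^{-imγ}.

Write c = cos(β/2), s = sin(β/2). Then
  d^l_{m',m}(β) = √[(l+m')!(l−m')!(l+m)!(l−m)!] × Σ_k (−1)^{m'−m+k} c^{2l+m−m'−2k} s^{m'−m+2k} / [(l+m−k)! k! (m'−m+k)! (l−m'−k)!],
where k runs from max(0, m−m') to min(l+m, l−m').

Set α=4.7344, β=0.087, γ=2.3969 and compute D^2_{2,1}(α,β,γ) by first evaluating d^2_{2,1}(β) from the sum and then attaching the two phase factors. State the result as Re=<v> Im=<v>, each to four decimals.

Re=-0.0663 Im=-0.0559

First d^2_{2,1}(β=0.0870), then the phase factors e^{-i(2)α} and e^{-i(1)γ}:
With c≡cos(β/2)=0.999054 and s≡sin(β/2)=0.043486, N=[24·1·6·1]^{1/2}=12.000000
k∈{0} keeps every argument non-negative
  k=0: (−1)^1·12.0000/(6)·0.9991^3·0.0435^1 = -0.086726
d^2_{2,1}(0.0870) = -0.086726
D = (-0.999031+0.044008i)·(-0.086726)·(-0.735296-0.677746i) = -0.066294-0.055915i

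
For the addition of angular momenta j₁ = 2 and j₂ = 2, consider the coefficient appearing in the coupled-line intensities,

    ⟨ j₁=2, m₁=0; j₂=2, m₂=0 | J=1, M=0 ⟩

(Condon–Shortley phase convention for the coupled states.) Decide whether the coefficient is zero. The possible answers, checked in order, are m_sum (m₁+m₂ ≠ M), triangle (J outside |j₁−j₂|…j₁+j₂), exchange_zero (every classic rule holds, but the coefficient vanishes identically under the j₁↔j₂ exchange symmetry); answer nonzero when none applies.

exchange_zero

m-sum: m₁+m₂ = 0+0 = 0, M = 0  ✓
triangle: |j₁−j₂| = 0 ≤ J = 1 ≤ j₁+j₂ = 4  ✓
exchange: j₁=j₂ and m₁=m₂, and (−1)^(j₁+j₂−J) = (−1)^3 = −1 forces ⟨j₁m₁;j₂m₂|JM⟩ = −⟨j₂m₂;j₁m₁|JM⟩ = −⟨j₁m₁;j₂m₂|JM⟩ ⇒ the coefficient vanishes identically
Racah sum check: Σ_k collapses to 0 ⇒ CG = 0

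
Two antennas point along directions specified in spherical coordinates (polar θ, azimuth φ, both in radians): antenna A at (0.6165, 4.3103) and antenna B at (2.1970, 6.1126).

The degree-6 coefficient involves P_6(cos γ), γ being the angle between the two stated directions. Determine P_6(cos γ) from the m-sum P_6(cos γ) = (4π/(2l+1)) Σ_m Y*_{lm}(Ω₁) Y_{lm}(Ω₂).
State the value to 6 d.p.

0.204812

Addition theorem: P_6(cos γ) = (4π/13) Σ_m Y*_{lm}(Ω₁) Y_{lm}(Ω₂), m = −6…6:
  term(m=-6) = -0.000446+0.002426i   from Y*(Ω₁)=+0.013460+0.012023i, Y(Ω₂)=+0.071134+0.116732i
  term(m=-5) = +0.027674+0.012136i   from Y*(Ω₁)=-0.079833+0.037550i, Y(Ω₂)=-0.225302-0.257987i
  term(m=-4) = +0.064734-0.086083i   from Y*(Ω₁)=-0.009466-0.251920i, Y(Ω₂)=+0.331582+0.269424i
  term(m=-3) = -0.044919-0.053928i   from Y*(Ω₁)=+0.414878+0.158310i, Y(Ω₂)=-0.137806-0.077401i
  term(m=-2) = +0.097803-0.048823i   from Y*(Ω₁)=-0.275054+0.285584i, Y(Ω₂)=-0.259803-0.092244i
  term(m=-1) = +0.004269+0.018109i   from Y*(Ω₁)=+0.026374+0.062020i, Y(Ω₂)=+0.272058+0.046864i
  term(m=+0) = -0.086350-0.000000i   from Y*(Ω₁)=-0.416295-0.000000i, Y(Ω₂)=+0.207426+0.000000i
  term(m=+1) = +0.004269-0.018109i   from Y*(Ω₁)=-0.026374+0.062020i, Y(Ω₂)=-0.272058+0.046864i
  term(m=+2) = +0.097803+0.048823i   from Y*(Ω₁)=-0.275054-0.285584i, Y(Ω₂)=-0.259803+0.092244i
  term(m=+3) = -0.044919+0.053928i   from Y*(Ω₁)=-0.414878+0.158310i, Y(Ω₂)=+0.137806-0.077401i
  term(m=+4) = +0.064734+0.086083i   from Y*(Ω₁)=-0.009466+0.251920i, Y(Ω₂)=+0.331582-0.269424i
  term(m=+5) = +0.027674-0.012136i   from Y*(Ω₁)=+0.079833+0.037550i, Y(Ω₂)=+0.225302-0.257987i
  term(m=+6) = -0.000446-0.002426i   from Y*(Ω₁)=+0.013460-0.012023i, Y(Ω₂)=+0.071134-0.116732i
Total Σ_m = +0.211880-0.000000i. Multiply by 0.966644: +0.204812-0.000000i. P_6(cos γ) = 0.204812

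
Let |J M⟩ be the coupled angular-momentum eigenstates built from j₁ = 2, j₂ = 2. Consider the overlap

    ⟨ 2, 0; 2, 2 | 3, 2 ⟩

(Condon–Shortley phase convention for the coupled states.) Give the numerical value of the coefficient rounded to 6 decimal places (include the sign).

j₁+j₂−J=1  J+j₁−j₂=3  J−j₁+j₂=3  j₁+j₂+J+1=8
(j₁±m₁, j₂±m₂, J±M) = (2,2,4,0,5,1)
P² = 72
sum k=1..1:
  [1] −1/12 = -1/12
S = -1/12
C² = P²·S² = 1/2 ; C = -0.707107

-0.707107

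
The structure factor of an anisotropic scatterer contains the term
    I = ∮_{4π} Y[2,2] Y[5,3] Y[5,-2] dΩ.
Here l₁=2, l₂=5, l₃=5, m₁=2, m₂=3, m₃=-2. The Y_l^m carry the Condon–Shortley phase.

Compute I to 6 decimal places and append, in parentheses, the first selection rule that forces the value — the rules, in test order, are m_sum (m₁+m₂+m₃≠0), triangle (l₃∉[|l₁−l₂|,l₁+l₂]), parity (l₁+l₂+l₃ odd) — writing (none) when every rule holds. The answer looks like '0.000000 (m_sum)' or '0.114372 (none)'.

m-sum = 2 + 3 − 2 = 3 ≠ 0 ⇒ I = 0

0.000000 (m_sum)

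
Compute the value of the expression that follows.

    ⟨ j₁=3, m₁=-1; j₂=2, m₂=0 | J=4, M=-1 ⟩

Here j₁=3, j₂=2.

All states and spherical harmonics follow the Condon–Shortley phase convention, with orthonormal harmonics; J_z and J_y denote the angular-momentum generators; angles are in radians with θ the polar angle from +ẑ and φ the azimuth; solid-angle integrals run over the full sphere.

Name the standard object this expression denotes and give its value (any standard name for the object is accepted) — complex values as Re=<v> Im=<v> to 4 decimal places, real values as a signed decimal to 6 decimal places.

This is a Clebsch–Gordan (vector-coupling) coefficient.
j₁+j₂−J=1  J+j₁−j₂=5  J−j₁+j₂=3  j₁+j₂+J+1=10
(j₁±m₁, j₂±m₂, J±M) = (2,4,2,2,3,5)
P² = 1728/7
sum k=0..1:
  [0] +1/48 = 1/48
  [1] −1/24 = -1/24
S = -1/48
C² = P²·S² = 3/28 ; C = -0.327327

Clebsch–Gordan coefficient, −√(3/28) ≈ -0.327327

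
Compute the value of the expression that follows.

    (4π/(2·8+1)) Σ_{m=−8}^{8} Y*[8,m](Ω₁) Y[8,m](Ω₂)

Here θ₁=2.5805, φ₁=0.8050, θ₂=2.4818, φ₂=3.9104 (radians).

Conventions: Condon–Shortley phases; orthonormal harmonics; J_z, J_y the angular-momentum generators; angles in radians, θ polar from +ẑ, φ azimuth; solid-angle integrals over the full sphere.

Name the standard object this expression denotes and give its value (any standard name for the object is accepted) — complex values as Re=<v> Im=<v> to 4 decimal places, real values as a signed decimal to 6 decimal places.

Legendre polynomial (addition theorem), -0.278492

This sum is the spherical-harmonic addition theorem: it equals the Legendre polynomial P_l(cos γ) of the angle γ between the two directions.
Summing Y*_{l m}(θ₁,φ₁)·Y_{l m}(θ₂,φ₂) over m ∈ [−8, 8]; prefactor 4π/(2·8+1) = 0.739198:
  term(m=-8) = 0.00003 + 0.00001j   from Y*(Ω₁)=0.00327 + 0.00052j, Y(Ω₂)=0.01018 + 0.00136j
  term(m=-7) = -0.00108 - 0.00028j   from Y*(Ω₁)=-0.01681 + 0.01273j, Y(Ω₂)=0.03285 + 0.04153j
  term(m=-6) = 0.01359 + 0.00300j   from Y*(Ω₁)=0.00978 - 0.08276j, Y(Ω₂)=-0.01659 + 0.16615j
  term(m=-5) = -0.07924 - 0.01450j   from Y*(Ω₁)=0.14448 + 0.17599j, Y(Ω₂)=-0.27004 + 0.22858j
  term(m=-4) = 0.20407 + 0.02975j   from Y*(Ω₁)=-0.42622 - 0.03349j, Y(Ω₂)=-0.48131 - 0.03199j
  term(m=-3) = -0.15257 - 0.01663j   from Y*(Ω₁)=0.36670 - 0.32593j, Y(Ω₂)=-0.20992 - 0.23193j
  term(m=-2) = -0.02731 - 0.00198j   from Y*(Ω₁)=-0.00662 + 0.16877j, Y(Ω₂)=-0.00538 + 0.16202j
  term(m=-1) = -0.14034 - 0.00508j   from Y*(Ω₁)=0.24113 + 0.25078j, Y(Ω₂)=-0.29012 + 0.28065j
  term(m=+0) = -0.01105 + 0.00000j   from Y*(Ω₁)=-0.29702 + 0.00000j, Y(Ω₂)=0.03720 + 0.00000j
  term(m=+1) = -0.14034 + 0.00508j   from Y*(Ω₁)=-0.24113 + 0.25078j, Y(Ω₂)=0.29012 + 0.28065j
  term(m=+2) = -0.02731 + 0.00198j   from Y*(Ω₁)=-0.00662 - 0.16877j, Y(Ω₂)=-0.00538 - 0.16202j
  term(m=+3) = -0.15257 + 0.01663j   from Y*(Ω₁)=-0.36670 - 0.32593j, Y(Ω₂)=0.20992 - 0.23193j
  term(m=+4) = 0.20407 - 0.02975j   from Y*(Ω₁)=-0.42622 + 0.03349j, Y(Ω₂)=-0.48131 + 0.03199j
  term(m=+5) = -0.07924 + 0.01450j   from Y*(Ω₁)=-0.14448 + 0.17599j, Y(Ω₂)=0.27004 + 0.22858j
  term(m=+6) = 0.01359 - 0.00300j   from Y*(Ω₁)=0.00978 + 0.08276j, Y(Ω₂)=-0.01659 - 0.16615j
  term(m=+7) = -0.00108 + 0.00028j   from Y*(Ω₁)=0.01681 + 0.01273j, Y(Ω₂)=-0.03285 + 0.04153j
  term(m=+8) = 0.00003 - 0.00001j   from Y*(Ω₁)=0.00327 - 0.00052j, Y(Ω₂)=0.01018 - 0.00136j
Total Σ_m = -0.37675 + 0.00000j. Multiply by 0.739198: -0.27849 + 0.00000j. P_8(cos γ) = -0.278492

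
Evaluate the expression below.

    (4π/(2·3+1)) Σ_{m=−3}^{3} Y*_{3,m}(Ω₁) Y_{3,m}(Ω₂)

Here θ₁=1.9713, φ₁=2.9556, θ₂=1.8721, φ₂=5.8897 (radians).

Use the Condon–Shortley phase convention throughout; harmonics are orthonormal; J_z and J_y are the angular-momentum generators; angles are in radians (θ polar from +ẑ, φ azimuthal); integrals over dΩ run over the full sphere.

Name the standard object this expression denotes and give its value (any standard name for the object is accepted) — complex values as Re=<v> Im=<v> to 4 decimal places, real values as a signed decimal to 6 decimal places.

Legendre polynomial (addition theorem), +0.084260

This sum is the spherical-harmonic addition theorem: it equals the Legendre polynomial P_l(cos γ) of the angle γ between the two directions.
Expand P_3 via completeness: Σ_{m} conj(Y_{3,m}) at Ω₁ times Y_{3,m} at Ω₂ —
  m=-3: (-0.276389+0.172504i) × (+0.138252+0.336008i) = -0.096174-0.069020i  (running Σ = -0.096174-0.069020i)
  m=-2: (-0.314777+0.122810i) × (-0.195263-0.195878i) = +0.085520+0.037678i  (running Σ = -0.010654-0.031342i)
  m=-1: (+0.070182-0.013206i) × (-0.159521-0.066223i) = -0.012070-0.002541i  (running Σ = -0.022724-0.033883i)
  m=0: (+0.325902-0.000000i) × (+0.283471+0.000000i) = +0.092384+0.000000i  (running Σ = +0.069660-0.033883i)
  m=1: (-0.070182-0.013206i) × (+0.159521-0.066223i) = -0.012070+0.002541i  (running Σ = +0.057590-0.031342i)
  m=2: (-0.314777-0.122810i) × (-0.195263+0.195878i) = +0.085520-0.037678i  (running Σ = +0.143110-0.069020i)
  m=3: (+0.276389+0.172504i) × (-0.138252+0.336008i) = -0.096174+0.069020i  (running Σ = +0.046936+0.000000i)
Total Σ_m = +0.046936+0.000000i. Multiply by 1.795196: +0.084260+0.000000i. P_3(cos γ) = 0.084260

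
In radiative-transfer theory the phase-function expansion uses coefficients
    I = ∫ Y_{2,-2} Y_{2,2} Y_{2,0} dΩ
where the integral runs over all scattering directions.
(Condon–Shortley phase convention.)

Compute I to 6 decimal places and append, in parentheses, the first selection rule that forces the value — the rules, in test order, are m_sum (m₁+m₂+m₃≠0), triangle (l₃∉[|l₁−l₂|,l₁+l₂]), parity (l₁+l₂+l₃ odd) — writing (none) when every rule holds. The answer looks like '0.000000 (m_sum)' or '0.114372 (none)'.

-0.180224 (none)

m-sum 0 ✓  L=6 even ✓  0≤2≤4 ✓
Π(2lᵢ+1) = 5×5×5 = 125
triangle coeff Δ(2,2,2) = 1/630
Σ_t [0,2]: t=0:+1/8 t=1:−1/1 t=2:+1/8 = -3/4
(3j)²=2/35 [(2 2 2; 0 0 0)], sign=-1
Σ_t [2,2]: t=2:+1/8 = 1/8
(3j)²=2/35 [(2 2 2; -2 2 0)], sign=+1
⇒ 4πI² = 20/49
I = (-1)√(20/49/(4π)) = -0.18022375
No selection rule forces the value: the integral is nonzero (none).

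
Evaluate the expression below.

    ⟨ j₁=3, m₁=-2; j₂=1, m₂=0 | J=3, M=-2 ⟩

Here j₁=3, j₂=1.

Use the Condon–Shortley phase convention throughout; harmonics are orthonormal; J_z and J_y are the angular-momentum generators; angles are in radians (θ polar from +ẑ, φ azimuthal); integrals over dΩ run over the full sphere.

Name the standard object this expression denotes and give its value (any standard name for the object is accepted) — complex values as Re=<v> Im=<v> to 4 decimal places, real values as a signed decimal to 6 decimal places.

This is a Clebsch–Gordan (vector-coupling) coefficient.
j₁+j₂−J=1  J+j₁−j₂=5  J−j₁+j₂=1  j₁+j₂+J+1=8
(j₁±m₁, j₂±m₂, J±M) = (1,5,1,1,1,5)
P² = 300
sum k=0..1:
  [0] +1/120 = 1/120
  [1] −1/24 = -1/24
S = -1/30
C² = P²·S² = 1/3 ; C = -0.577350

Clebsch–Gordan coefficient, −√(1/3) ≈ -0.577350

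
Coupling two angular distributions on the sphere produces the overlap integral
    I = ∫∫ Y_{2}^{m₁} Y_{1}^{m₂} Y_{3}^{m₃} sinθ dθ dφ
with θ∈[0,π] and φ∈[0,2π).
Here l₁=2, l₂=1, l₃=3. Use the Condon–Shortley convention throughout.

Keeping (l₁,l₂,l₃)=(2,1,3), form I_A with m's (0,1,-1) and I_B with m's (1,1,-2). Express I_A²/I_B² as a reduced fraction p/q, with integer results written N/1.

Same 2,1,3: normalisation and zero-m 3j drop out of the ratio.
A: Δ: 0! 4! 2! / 7! → 1/105; sum: t=0:+1/8 = 1/8; 3j²(2 1 3; 0 1 -1) = Δ·Π!·Σ² = 2/35  (sign +1)
B: Δ: 0! 4! 2! / 7! → 1/105; sum: t=0:+1/12 = 1/12; 3j²(2 1 3; 1 1 -2) = Δ·Π!·Σ² = 2/21  (sign -1)
I_A²/I_B² = (2/35)/(2/21) = 3/5

3/5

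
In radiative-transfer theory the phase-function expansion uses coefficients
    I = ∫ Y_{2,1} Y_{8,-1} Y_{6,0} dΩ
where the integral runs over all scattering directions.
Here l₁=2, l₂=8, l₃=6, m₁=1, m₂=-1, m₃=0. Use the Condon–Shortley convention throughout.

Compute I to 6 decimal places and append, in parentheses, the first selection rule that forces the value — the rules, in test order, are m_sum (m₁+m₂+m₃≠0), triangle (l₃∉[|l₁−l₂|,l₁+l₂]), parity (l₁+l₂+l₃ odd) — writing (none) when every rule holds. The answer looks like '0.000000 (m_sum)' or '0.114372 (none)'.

-0.205780 (none)

m-sum 0 ✓  L=16 even ✓  6≤6≤10 ✓
Π(2lᵢ+1) = 5×17×13 = 1105
triangle coeff Δ(2,8,6) = 1/30940
Σ_t [2,2]: t=2:+1/2073600 = 1/2073600
(3j)²=28/1105 [(2 8 6; 0 0 0)], sign=+1
Σ_t [1,1]: t=1:−1/3110400 = -1/3110400
(3j)²=21/1105 [(2 8 6; 1 -1 0)], sign=-1
⇒ 4πI² = 588/1105
I = (-1)√(588/1105/(4π)) = -0.20577973
No selection rule forces the value: the integral is nonzero (none).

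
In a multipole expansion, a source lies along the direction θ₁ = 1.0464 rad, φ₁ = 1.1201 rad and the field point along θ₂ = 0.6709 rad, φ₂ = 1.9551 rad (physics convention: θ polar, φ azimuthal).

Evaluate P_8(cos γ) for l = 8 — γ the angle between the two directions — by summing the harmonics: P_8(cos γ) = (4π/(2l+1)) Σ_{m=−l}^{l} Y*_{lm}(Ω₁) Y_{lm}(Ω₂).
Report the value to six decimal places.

Addition theorem: P_8(cos γ) = (4π/17) Σ_m Y*_{lm}(Ω₁) Y_{lm}(Ω₂), m = −8…8:
  m=-8: (-0.145307, 0.072713) × (-0.011476, -0.000772) = (0.001724, -0.000722)  (running Σ = (0.001724, -0.000722))
  m=-7: (0.004993, 0.375901) × (0.025289, -0.052157) = (0.019732, 0.009246)  (running Σ = (0.021456, 0.008523))
  m=-6: (0.395980, 0.185171) × (0.119545, 0.132238) = (0.022851, 0.074500)  (running Σ = (0.044306, 0.083023))
  m=-5: (0.116738, -0.094921) × (-0.344542, 0.126050) = (-0.028256, 0.047419)  (running Σ = (0.016050, 0.130442))
  m=-4: (0.062577, 0.264886) × (0.016142, -0.480509) = (0.128290, -0.025793)  (running Σ = (0.144340, 0.104649))
  m=-3: (0.295453, 0.065668) × (0.259609, 0.115276) = (0.069132, 0.051107)  (running Σ = (0.213473, 0.155756))
  m=-2: (-0.080802, 0.102115) × (0.139533, -0.134924) = (0.002503, 0.025151)  (running Σ = (0.215976, 0.180907))
  m=-1: (0.143701, 0.296956) × (0.147240, 0.364085) = (-0.086958, 0.096043)  (running Σ = (0.129017, 0.276950))
  m=0: (-0.083420, -0.000000) × (0.074758, 0.000000) = (-0.006236, -0.000000)  (running Σ = (0.122781, 0.276950))
  m=1: (-0.143701, 0.296956) × (-0.147240, 0.364085) = (-0.086958, -0.096043)  (running Σ = (0.035823, 0.180907))
  m=2: (-0.080802, -0.102115) × (0.139533, 0.134924) = (0.002503, -0.025151)  (running Σ = (0.038326, 0.155756))
  m=3: (-0.295453, 0.065668) × (-0.259609, 0.115276) = (0.069132, -0.051107)  (running Σ = (0.107458, 0.104649))
  m=4: (0.062577, -0.264886) × (0.016142, 0.480509) = (0.128290, 0.025793)  (running Σ = (0.235749, 0.130442))
  m=5: (-0.116738, -0.094921) × (0.344542, 0.126050) = (-0.028256, -0.047419)  (running Σ = (0.207492, 0.083023))
  m=6: (0.395980, -0.185171) × (0.119545, -0.132238) = (0.022851, -0.074500)  (running Σ = (0.230343, 0.008523))
  m=7: (-0.004993, 0.375901) × (-0.025289, -0.052157) = (0.019732, -0.009246)  (running Σ = (0.250075, -0.000722))
  m=8: (-0.145307, -0.072713) × (-0.011476, 0.000772) = (0.001724, 0.000722)  (running Σ = (0.251799, 0.000000))
Accumulated sum (0.251799, 0.000000); after 4π/(2l+1) scaling, (0.186129, 0.000000) ⇒ P_8 = 0.186129

0.186129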